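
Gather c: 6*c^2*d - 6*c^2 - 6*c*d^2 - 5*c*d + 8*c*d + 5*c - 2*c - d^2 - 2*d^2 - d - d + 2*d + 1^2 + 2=c^2*(6*d - 6) + c*(-6*d^2 + 3*d + 3) - 3*d^2 + 3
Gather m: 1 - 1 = 0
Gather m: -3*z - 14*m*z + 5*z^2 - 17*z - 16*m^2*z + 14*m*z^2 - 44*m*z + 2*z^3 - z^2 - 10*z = -16*m^2*z + m*(14*z^2 - 58*z) + 2*z^3 + 4*z^2 - 30*z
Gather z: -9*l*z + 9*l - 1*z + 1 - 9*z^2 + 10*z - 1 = 9*l - 9*z^2 + z*(9 - 9*l)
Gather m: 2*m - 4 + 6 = 2*m + 2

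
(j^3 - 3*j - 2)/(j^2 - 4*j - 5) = (j^2 - j - 2)/(j - 5)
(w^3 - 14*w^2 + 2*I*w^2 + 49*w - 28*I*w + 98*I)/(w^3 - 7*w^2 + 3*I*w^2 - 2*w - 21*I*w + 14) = (w - 7)/(w + I)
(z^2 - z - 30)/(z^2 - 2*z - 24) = (z + 5)/(z + 4)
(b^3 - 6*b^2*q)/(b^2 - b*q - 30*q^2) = b^2/(b + 5*q)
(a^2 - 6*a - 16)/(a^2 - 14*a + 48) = (a + 2)/(a - 6)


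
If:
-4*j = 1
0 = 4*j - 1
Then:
No Solution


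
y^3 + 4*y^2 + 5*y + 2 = (y + 1)^2*(y + 2)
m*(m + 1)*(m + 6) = m^3 + 7*m^2 + 6*m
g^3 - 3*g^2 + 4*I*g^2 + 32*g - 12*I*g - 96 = (g - 3)*(g - 4*I)*(g + 8*I)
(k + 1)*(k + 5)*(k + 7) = k^3 + 13*k^2 + 47*k + 35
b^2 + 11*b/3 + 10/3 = (b + 5/3)*(b + 2)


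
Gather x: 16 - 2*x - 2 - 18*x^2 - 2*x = -18*x^2 - 4*x + 14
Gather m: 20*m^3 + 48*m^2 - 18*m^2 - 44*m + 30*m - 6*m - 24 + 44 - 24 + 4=20*m^3 + 30*m^2 - 20*m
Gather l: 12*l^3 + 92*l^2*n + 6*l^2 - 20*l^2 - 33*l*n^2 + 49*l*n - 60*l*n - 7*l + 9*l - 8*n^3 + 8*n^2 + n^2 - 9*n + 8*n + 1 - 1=12*l^3 + l^2*(92*n - 14) + l*(-33*n^2 - 11*n + 2) - 8*n^3 + 9*n^2 - n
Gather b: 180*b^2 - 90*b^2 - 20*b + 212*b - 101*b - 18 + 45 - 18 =90*b^2 + 91*b + 9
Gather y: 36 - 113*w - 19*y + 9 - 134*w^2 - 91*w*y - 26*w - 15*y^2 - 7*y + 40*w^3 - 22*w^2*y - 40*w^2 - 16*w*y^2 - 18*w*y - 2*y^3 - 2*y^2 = 40*w^3 - 174*w^2 - 139*w - 2*y^3 + y^2*(-16*w - 17) + y*(-22*w^2 - 109*w - 26) + 45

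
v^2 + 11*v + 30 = (v + 5)*(v + 6)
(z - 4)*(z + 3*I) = z^2 - 4*z + 3*I*z - 12*I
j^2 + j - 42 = (j - 6)*(j + 7)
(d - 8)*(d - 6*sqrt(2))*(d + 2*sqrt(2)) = d^3 - 8*d^2 - 4*sqrt(2)*d^2 - 24*d + 32*sqrt(2)*d + 192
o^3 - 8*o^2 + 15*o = o*(o - 5)*(o - 3)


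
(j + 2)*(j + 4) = j^2 + 6*j + 8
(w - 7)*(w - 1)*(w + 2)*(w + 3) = w^4 - 3*w^3 - 27*w^2 - 13*w + 42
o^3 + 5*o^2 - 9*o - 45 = (o - 3)*(o + 3)*(o + 5)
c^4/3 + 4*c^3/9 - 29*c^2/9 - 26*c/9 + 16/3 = (c/3 + 1)*(c - 8/3)*(c - 1)*(c + 2)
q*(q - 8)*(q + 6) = q^3 - 2*q^2 - 48*q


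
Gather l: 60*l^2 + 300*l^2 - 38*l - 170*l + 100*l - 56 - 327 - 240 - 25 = 360*l^2 - 108*l - 648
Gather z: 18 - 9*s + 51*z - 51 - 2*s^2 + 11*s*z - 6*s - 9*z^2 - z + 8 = -2*s^2 - 15*s - 9*z^2 + z*(11*s + 50) - 25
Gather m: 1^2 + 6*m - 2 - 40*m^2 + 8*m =-40*m^2 + 14*m - 1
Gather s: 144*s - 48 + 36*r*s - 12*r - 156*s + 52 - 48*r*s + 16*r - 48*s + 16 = 4*r + s*(-12*r - 60) + 20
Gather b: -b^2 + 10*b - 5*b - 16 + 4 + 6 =-b^2 + 5*b - 6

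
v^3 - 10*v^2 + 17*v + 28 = (v - 7)*(v - 4)*(v + 1)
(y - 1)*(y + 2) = y^2 + y - 2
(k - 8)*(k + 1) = k^2 - 7*k - 8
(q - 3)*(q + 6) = q^2 + 3*q - 18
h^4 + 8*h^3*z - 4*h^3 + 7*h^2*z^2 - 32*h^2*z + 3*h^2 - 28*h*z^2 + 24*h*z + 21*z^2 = (h - 3)*(h - 1)*(h + z)*(h + 7*z)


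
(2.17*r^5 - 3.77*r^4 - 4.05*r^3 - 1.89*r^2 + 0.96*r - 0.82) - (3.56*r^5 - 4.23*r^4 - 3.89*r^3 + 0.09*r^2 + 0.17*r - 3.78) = -1.39*r^5 + 0.46*r^4 - 0.16*r^3 - 1.98*r^2 + 0.79*r + 2.96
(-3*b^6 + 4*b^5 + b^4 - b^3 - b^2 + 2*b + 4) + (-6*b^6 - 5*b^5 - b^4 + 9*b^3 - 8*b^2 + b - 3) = -9*b^6 - b^5 + 8*b^3 - 9*b^2 + 3*b + 1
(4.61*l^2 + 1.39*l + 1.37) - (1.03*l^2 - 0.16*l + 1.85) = 3.58*l^2 + 1.55*l - 0.48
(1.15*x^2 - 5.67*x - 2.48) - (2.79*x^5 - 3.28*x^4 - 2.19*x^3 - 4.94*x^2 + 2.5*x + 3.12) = -2.79*x^5 + 3.28*x^4 + 2.19*x^3 + 6.09*x^2 - 8.17*x - 5.6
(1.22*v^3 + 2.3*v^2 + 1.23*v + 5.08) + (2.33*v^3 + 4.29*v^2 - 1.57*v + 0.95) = 3.55*v^3 + 6.59*v^2 - 0.34*v + 6.03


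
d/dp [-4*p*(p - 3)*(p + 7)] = -12*p^2 - 32*p + 84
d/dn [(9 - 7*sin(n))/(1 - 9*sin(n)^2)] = (-63*sin(n)^2 + 162*sin(n) - 7)*cos(n)/(81*sin(n)^4 - 18*sin(n)^2 + 1)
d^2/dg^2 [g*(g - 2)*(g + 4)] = 6*g + 4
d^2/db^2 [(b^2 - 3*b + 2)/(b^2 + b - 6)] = -8/(b^3 + 9*b^2 + 27*b + 27)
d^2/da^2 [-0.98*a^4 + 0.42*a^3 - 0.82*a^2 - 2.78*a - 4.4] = -11.76*a^2 + 2.52*a - 1.64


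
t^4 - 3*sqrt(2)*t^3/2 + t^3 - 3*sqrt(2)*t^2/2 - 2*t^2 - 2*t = t*(t + 1)*(t - 2*sqrt(2))*(t + sqrt(2)/2)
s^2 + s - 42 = (s - 6)*(s + 7)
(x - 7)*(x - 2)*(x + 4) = x^3 - 5*x^2 - 22*x + 56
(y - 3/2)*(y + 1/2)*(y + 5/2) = y^3 + 3*y^2/2 - 13*y/4 - 15/8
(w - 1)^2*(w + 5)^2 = w^4 + 8*w^3 + 6*w^2 - 40*w + 25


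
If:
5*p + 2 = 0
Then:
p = -2/5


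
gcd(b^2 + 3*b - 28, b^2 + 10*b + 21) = b + 7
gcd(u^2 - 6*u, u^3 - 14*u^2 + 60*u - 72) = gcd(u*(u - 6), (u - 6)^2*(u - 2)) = u - 6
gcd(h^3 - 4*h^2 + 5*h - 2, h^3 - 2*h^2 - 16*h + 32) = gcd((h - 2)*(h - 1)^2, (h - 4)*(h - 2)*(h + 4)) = h - 2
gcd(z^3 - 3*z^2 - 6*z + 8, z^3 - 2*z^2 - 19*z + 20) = z - 1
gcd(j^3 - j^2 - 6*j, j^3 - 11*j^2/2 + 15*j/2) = j^2 - 3*j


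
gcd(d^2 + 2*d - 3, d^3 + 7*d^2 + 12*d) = d + 3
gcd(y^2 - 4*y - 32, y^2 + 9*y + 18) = 1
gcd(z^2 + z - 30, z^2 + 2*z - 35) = z - 5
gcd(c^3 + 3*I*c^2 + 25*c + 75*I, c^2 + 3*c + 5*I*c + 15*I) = c + 5*I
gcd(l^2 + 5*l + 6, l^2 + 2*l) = l + 2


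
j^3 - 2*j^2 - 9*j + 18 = (j - 3)*(j - 2)*(j + 3)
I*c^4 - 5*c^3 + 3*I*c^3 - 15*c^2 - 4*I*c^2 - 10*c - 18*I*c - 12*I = (c + 2)*(c + 2*I)*(c + 3*I)*(I*c + I)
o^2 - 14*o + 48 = (o - 8)*(o - 6)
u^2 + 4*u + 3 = (u + 1)*(u + 3)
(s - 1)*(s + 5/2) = s^2 + 3*s/2 - 5/2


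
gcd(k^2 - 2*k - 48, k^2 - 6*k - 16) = k - 8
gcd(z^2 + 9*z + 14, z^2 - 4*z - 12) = z + 2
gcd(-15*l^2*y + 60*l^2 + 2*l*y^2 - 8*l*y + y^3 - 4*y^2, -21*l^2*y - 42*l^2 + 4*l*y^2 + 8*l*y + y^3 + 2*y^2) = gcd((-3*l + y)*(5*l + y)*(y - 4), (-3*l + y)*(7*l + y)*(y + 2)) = -3*l + y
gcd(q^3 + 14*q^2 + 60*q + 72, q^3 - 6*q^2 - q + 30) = q + 2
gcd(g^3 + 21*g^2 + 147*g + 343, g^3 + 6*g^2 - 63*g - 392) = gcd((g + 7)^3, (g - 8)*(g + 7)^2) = g^2 + 14*g + 49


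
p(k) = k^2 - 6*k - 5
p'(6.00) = 6.00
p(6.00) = -5.00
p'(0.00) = -6.00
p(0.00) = -5.00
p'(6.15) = 6.30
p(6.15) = -4.08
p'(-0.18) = -6.36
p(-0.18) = -3.89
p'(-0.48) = -6.96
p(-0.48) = -1.89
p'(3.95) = 1.90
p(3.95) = -13.10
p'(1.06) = -3.88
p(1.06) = -10.24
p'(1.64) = -2.72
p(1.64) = -12.15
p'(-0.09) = -6.18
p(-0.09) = -4.45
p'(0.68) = -4.64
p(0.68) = -8.62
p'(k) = 2*k - 6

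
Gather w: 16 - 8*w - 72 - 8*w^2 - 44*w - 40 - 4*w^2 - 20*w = -12*w^2 - 72*w - 96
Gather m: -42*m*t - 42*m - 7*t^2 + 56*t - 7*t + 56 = m*(-42*t - 42) - 7*t^2 + 49*t + 56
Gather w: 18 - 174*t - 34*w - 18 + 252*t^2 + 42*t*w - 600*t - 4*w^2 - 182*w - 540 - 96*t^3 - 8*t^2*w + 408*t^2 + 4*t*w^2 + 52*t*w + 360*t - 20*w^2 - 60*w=-96*t^3 + 660*t^2 - 414*t + w^2*(4*t - 24) + w*(-8*t^2 + 94*t - 276) - 540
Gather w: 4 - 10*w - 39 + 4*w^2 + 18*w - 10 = 4*w^2 + 8*w - 45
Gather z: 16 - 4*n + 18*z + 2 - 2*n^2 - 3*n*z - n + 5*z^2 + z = -2*n^2 - 5*n + 5*z^2 + z*(19 - 3*n) + 18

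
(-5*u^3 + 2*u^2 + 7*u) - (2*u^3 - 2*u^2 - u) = -7*u^3 + 4*u^2 + 8*u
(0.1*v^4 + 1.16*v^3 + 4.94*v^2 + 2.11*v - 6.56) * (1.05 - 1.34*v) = -0.134*v^5 - 1.4494*v^4 - 5.4016*v^3 + 2.3596*v^2 + 11.0059*v - 6.888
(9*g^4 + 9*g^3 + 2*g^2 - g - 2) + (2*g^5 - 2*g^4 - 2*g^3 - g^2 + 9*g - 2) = 2*g^5 + 7*g^4 + 7*g^3 + g^2 + 8*g - 4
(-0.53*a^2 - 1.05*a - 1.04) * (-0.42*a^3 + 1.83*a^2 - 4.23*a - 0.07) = 0.2226*a^5 - 0.5289*a^4 + 0.7572*a^3 + 2.5754*a^2 + 4.4727*a + 0.0728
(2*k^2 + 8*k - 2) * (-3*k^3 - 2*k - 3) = -6*k^5 - 24*k^4 + 2*k^3 - 22*k^2 - 20*k + 6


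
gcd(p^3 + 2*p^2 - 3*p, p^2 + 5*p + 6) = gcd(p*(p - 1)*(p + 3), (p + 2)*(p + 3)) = p + 3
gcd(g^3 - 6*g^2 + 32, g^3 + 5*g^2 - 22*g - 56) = g^2 - 2*g - 8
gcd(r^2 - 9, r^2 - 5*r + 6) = r - 3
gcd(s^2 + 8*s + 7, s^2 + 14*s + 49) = s + 7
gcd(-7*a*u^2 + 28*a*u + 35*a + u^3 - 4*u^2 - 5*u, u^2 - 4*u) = 1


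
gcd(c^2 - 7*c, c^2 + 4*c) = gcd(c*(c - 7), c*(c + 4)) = c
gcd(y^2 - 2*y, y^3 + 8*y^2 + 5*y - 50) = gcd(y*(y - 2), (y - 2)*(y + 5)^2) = y - 2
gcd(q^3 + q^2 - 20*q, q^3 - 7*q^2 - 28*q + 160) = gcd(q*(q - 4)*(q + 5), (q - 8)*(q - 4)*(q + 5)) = q^2 + q - 20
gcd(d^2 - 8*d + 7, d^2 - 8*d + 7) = d^2 - 8*d + 7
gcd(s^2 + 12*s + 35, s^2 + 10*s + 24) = 1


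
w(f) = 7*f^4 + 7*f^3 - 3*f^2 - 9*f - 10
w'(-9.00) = -18666.00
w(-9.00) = 40652.00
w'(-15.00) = -89694.00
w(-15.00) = 330200.00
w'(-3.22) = -706.76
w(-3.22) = 506.70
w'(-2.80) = -442.22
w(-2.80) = 268.28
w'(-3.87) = -1294.16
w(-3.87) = 1144.33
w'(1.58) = 144.39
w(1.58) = 39.53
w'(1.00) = 34.00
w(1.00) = -8.00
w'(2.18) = 367.81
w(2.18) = 186.74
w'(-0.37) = -5.32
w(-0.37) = -7.30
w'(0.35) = -7.33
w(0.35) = -13.11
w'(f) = 28*f^3 + 21*f^2 - 6*f - 9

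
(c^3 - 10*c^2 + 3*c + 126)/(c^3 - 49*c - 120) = (c^2 - 13*c + 42)/(c^2 - 3*c - 40)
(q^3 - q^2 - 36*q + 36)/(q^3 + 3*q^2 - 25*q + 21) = (q^2 - 36)/(q^2 + 4*q - 21)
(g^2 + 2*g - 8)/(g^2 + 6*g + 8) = (g - 2)/(g + 2)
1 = 1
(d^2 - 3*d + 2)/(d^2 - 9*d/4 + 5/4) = 4*(d - 2)/(4*d - 5)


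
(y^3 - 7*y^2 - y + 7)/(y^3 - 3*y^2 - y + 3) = (y - 7)/(y - 3)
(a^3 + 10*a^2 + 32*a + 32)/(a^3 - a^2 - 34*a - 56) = (a + 4)/(a - 7)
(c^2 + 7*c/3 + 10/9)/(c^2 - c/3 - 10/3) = (c + 2/3)/(c - 2)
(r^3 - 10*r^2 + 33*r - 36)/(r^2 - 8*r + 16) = (r^2 - 6*r + 9)/(r - 4)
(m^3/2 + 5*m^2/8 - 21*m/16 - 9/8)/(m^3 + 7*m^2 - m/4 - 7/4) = (8*m^3 + 10*m^2 - 21*m - 18)/(4*(4*m^3 + 28*m^2 - m - 7))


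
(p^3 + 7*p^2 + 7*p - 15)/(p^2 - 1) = (p^2 + 8*p + 15)/(p + 1)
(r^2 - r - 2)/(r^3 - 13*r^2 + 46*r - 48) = (r + 1)/(r^2 - 11*r + 24)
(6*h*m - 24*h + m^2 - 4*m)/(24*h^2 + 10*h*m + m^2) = (m - 4)/(4*h + m)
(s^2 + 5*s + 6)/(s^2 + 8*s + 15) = (s + 2)/(s + 5)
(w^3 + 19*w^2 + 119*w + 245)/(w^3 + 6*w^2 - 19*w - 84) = (w^2 + 12*w + 35)/(w^2 - w - 12)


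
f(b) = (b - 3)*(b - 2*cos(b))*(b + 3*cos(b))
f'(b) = (1 - 3*sin(b))*(b - 3)*(b - 2*cos(b)) + (b - 3)*(b + 3*cos(b))*(2*sin(b) + 1) + (b - 2*cos(b))*(b + 3*cos(b)) = (3 - b)*(b - 2*cos(b))*(3*sin(b) - 1) + (b - 3)*(b + 3*cos(b))*(2*sin(b) + 1) + (b - 2*cos(b))*(b + 3*cos(b))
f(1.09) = -0.78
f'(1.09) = -12.19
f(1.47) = -3.44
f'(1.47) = -2.00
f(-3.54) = -69.96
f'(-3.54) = 82.11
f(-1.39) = -6.53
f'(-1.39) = 28.22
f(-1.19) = -0.61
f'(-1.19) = 30.54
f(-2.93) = -33.89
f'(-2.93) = 35.30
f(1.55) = -3.53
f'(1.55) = -0.21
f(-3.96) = -108.48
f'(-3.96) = 97.01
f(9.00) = 406.91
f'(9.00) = 121.06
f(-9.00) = -1010.63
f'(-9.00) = 301.59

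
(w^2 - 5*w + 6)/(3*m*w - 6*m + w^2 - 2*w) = (w - 3)/(3*m + w)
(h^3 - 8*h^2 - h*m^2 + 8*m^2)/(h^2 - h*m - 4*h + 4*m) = (h^2 + h*m - 8*h - 8*m)/(h - 4)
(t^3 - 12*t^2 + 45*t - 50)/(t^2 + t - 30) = (t^2 - 7*t + 10)/(t + 6)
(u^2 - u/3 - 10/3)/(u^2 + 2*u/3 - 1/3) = (3*u^2 - u - 10)/(3*u^2 + 2*u - 1)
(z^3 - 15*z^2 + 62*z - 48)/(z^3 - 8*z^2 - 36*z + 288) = (z - 1)/(z + 6)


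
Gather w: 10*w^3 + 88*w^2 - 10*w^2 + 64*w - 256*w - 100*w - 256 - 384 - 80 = 10*w^3 + 78*w^2 - 292*w - 720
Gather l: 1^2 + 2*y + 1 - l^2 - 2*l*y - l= -l^2 + l*(-2*y - 1) + 2*y + 2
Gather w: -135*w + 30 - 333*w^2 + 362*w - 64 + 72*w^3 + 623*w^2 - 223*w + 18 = 72*w^3 + 290*w^2 + 4*w - 16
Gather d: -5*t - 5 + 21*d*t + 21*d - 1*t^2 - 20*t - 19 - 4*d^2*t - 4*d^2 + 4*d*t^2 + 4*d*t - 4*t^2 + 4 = d^2*(-4*t - 4) + d*(4*t^2 + 25*t + 21) - 5*t^2 - 25*t - 20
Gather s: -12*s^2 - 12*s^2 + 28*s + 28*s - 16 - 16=-24*s^2 + 56*s - 32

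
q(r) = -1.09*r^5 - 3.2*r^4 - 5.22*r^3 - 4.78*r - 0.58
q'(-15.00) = -236234.53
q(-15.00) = 683407.37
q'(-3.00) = -241.57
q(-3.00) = 160.37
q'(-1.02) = -13.39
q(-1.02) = 7.57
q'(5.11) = -5837.67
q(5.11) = -6701.21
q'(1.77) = -178.31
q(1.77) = -88.33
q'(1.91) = -223.63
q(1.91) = -116.38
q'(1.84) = -200.01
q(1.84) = -101.56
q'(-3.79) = -657.37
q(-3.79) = 493.82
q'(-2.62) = -138.88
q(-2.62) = 89.61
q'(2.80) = -743.53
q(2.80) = -512.84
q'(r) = -5.45*r^4 - 12.8*r^3 - 15.66*r^2 - 4.78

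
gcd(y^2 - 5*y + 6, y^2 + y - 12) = y - 3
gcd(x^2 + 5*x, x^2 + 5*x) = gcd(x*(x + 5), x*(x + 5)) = x^2 + 5*x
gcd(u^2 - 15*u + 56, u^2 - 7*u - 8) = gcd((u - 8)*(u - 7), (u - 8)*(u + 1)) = u - 8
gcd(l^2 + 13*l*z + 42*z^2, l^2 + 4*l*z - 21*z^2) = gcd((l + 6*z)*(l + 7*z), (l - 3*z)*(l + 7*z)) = l + 7*z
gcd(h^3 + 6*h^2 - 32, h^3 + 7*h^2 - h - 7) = 1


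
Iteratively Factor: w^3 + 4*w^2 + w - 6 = (w + 2)*(w^2 + 2*w - 3) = (w + 2)*(w + 3)*(w - 1)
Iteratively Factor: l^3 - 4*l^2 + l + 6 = (l - 2)*(l^2 - 2*l - 3) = (l - 2)*(l + 1)*(l - 3)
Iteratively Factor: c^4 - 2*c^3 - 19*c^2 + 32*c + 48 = (c + 1)*(c^3 - 3*c^2 - 16*c + 48) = (c - 3)*(c + 1)*(c^2 - 16) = (c - 4)*(c - 3)*(c + 1)*(c + 4)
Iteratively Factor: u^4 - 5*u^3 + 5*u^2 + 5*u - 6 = (u - 3)*(u^3 - 2*u^2 - u + 2) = (u - 3)*(u - 2)*(u^2 - 1) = (u - 3)*(u - 2)*(u + 1)*(u - 1)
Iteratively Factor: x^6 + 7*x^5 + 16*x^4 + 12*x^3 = (x)*(x^5 + 7*x^4 + 16*x^3 + 12*x^2) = x*(x + 2)*(x^4 + 5*x^3 + 6*x^2) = x*(x + 2)^2*(x^3 + 3*x^2) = x^2*(x + 2)^2*(x^2 + 3*x) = x^2*(x + 2)^2*(x + 3)*(x)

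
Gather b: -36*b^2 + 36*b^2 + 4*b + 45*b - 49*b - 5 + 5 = 0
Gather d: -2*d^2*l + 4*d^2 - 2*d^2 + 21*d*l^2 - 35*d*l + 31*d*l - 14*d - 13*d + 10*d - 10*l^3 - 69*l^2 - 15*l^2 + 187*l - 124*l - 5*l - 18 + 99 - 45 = d^2*(2 - 2*l) + d*(21*l^2 - 4*l - 17) - 10*l^3 - 84*l^2 + 58*l + 36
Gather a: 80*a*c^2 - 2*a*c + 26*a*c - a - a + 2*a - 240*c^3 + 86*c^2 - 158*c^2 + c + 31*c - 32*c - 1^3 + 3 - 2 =a*(80*c^2 + 24*c) - 240*c^3 - 72*c^2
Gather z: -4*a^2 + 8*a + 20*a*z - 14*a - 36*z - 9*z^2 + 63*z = -4*a^2 - 6*a - 9*z^2 + z*(20*a + 27)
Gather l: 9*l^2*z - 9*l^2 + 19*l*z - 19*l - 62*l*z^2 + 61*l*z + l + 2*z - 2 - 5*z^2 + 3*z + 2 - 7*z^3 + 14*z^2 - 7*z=l^2*(9*z - 9) + l*(-62*z^2 + 80*z - 18) - 7*z^3 + 9*z^2 - 2*z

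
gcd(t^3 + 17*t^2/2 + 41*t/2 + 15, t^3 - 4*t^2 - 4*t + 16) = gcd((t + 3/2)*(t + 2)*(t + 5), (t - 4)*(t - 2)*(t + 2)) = t + 2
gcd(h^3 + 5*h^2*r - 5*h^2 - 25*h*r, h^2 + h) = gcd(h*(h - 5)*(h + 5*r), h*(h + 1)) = h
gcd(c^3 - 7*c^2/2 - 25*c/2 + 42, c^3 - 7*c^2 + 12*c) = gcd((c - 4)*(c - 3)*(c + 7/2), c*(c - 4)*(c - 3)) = c^2 - 7*c + 12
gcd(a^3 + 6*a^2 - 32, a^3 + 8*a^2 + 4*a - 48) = a^2 + 2*a - 8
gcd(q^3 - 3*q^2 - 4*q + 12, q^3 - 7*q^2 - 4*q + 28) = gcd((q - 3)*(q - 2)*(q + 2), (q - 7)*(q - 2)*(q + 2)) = q^2 - 4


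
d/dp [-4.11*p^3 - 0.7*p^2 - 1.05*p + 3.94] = -12.33*p^2 - 1.4*p - 1.05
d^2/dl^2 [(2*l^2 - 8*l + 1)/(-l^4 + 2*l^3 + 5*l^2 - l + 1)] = 2*(-6*l^8 + 60*l^7 - 156*l^6 + 18*l^5 + 201*l^4 + 232*l^3 - 141*l^2 - 99*l + 10)/(l^12 - 6*l^11 - 3*l^10 + 55*l^9 - 156*l^7 - 44*l^6 + 3*l^5 - 75*l^4 + 25*l^3 - 18*l^2 + 3*l - 1)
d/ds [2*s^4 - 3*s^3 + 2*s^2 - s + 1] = 8*s^3 - 9*s^2 + 4*s - 1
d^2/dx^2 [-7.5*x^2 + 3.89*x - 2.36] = -15.0000000000000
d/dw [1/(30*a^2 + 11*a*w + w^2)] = (-11*a - 2*w)/(30*a^2 + 11*a*w + w^2)^2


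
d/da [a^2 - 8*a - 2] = 2*a - 8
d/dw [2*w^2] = 4*w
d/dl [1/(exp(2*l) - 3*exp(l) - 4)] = (3 - 2*exp(l))*exp(l)/(-exp(2*l) + 3*exp(l) + 4)^2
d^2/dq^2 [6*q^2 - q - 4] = 12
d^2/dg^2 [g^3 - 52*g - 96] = 6*g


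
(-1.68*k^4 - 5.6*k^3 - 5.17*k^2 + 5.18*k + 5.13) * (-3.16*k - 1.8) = 5.3088*k^5 + 20.72*k^4 + 26.4172*k^3 - 7.0628*k^2 - 25.5348*k - 9.234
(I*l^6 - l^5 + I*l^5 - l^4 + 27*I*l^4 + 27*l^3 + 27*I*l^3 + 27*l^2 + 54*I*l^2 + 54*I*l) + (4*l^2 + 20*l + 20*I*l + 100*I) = I*l^6 - l^5 + I*l^5 - l^4 + 27*I*l^4 + 27*l^3 + 27*I*l^3 + 31*l^2 + 54*I*l^2 + 20*l + 74*I*l + 100*I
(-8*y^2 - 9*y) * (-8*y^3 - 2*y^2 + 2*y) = 64*y^5 + 88*y^4 + 2*y^3 - 18*y^2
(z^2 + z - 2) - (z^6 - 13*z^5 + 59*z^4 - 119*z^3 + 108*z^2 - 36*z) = -z^6 + 13*z^5 - 59*z^4 + 119*z^3 - 107*z^2 + 37*z - 2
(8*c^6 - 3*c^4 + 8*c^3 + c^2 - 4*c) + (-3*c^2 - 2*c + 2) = 8*c^6 - 3*c^4 + 8*c^3 - 2*c^2 - 6*c + 2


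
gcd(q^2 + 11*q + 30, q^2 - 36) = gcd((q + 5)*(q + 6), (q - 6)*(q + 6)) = q + 6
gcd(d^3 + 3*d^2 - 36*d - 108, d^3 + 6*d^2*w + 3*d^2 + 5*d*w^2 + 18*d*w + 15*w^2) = d + 3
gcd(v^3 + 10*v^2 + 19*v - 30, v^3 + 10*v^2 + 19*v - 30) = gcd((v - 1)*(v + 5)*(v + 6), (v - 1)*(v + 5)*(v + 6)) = v^3 + 10*v^2 + 19*v - 30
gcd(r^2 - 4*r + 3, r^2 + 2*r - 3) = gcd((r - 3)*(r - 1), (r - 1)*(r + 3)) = r - 1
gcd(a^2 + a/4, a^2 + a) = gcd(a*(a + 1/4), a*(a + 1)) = a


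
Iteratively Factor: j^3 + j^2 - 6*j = (j - 2)*(j^2 + 3*j) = j*(j - 2)*(j + 3)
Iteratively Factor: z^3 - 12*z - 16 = (z + 2)*(z^2 - 2*z - 8) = (z + 2)^2*(z - 4)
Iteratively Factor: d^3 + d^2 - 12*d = (d - 3)*(d^2 + 4*d) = (d - 3)*(d + 4)*(d)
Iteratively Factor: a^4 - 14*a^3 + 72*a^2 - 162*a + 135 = (a - 3)*(a^3 - 11*a^2 + 39*a - 45) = (a - 3)^2*(a^2 - 8*a + 15) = (a - 5)*(a - 3)^2*(a - 3)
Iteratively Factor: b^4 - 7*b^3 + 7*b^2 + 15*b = (b - 3)*(b^3 - 4*b^2 - 5*b) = (b - 5)*(b - 3)*(b^2 + b) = b*(b - 5)*(b - 3)*(b + 1)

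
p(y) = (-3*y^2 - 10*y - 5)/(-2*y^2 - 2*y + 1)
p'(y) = (-6*y - 10)/(-2*y^2 - 2*y + 1) + (4*y + 2)*(-3*y^2 - 10*y - 5)/(-2*y^2 - 2*y + 1)^2 = 2*(-7*y^2 - 13*y - 10)/(4*y^4 + 8*y^3 - 4*y + 1)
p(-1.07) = 2.66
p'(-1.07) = -11.36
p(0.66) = 10.84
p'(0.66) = -30.49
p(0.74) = 8.91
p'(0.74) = -18.90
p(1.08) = 5.53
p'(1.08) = -5.28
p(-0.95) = 1.64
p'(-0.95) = -6.62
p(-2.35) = -0.36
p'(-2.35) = -1.27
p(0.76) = 8.56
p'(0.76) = -17.05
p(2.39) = 3.03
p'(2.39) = -0.70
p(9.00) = 1.89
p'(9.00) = -0.04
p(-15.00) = 1.26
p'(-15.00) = -0.02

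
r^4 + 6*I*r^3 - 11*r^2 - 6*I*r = r*(r + I)*(r + 2*I)*(r + 3*I)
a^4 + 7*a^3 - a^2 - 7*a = a*(a - 1)*(a + 1)*(a + 7)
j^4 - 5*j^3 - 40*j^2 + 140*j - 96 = (j - 8)*(j - 2)*(j - 1)*(j + 6)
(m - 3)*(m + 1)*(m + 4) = m^3 + 2*m^2 - 11*m - 12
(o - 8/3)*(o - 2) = o^2 - 14*o/3 + 16/3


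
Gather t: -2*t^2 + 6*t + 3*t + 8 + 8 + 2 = -2*t^2 + 9*t + 18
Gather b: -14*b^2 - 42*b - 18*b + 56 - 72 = -14*b^2 - 60*b - 16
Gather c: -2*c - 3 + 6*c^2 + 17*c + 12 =6*c^2 + 15*c + 9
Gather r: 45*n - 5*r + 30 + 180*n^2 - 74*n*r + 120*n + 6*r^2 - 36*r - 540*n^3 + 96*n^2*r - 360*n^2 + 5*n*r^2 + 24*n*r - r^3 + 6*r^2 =-540*n^3 - 180*n^2 + 165*n - r^3 + r^2*(5*n + 12) + r*(96*n^2 - 50*n - 41) + 30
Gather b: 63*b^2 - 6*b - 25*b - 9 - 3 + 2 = 63*b^2 - 31*b - 10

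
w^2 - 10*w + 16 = (w - 8)*(w - 2)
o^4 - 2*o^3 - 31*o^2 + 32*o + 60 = (o - 6)*(o - 2)*(o + 1)*(o + 5)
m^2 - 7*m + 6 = (m - 6)*(m - 1)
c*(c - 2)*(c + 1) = c^3 - c^2 - 2*c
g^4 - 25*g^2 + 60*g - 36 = (g - 3)*(g - 2)*(g - 1)*(g + 6)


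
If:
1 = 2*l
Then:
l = 1/2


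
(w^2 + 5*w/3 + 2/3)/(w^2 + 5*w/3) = (3*w^2 + 5*w + 2)/(w*(3*w + 5))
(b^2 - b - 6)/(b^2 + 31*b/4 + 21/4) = 4*(b^2 - b - 6)/(4*b^2 + 31*b + 21)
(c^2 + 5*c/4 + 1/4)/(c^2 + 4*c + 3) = (c + 1/4)/(c + 3)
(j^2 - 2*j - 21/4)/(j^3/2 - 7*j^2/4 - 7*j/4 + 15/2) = (4*j^2 - 8*j - 21)/(2*j^3 - 7*j^2 - 7*j + 30)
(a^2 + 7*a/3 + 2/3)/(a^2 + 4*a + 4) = (a + 1/3)/(a + 2)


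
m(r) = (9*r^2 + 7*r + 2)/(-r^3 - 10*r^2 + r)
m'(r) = (18*r + 7)/(-r^3 - 10*r^2 + r) + (3*r^2 + 20*r - 1)*(9*r^2 + 7*r + 2)/(-r^3 - 10*r^2 + r)^2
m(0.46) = -4.06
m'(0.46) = 11.76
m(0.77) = -2.27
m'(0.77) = 2.81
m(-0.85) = -0.34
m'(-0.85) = 0.39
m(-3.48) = -1.05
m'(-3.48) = 0.24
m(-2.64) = -0.86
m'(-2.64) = 0.23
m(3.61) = -0.83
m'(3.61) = 0.11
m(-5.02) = -1.48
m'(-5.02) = 0.35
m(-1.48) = -0.56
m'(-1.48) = 0.30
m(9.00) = -0.52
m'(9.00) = 0.03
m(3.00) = -0.91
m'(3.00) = 0.15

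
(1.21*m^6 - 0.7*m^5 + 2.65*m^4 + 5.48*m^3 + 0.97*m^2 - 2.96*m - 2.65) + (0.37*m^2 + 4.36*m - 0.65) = 1.21*m^6 - 0.7*m^5 + 2.65*m^4 + 5.48*m^3 + 1.34*m^2 + 1.4*m - 3.3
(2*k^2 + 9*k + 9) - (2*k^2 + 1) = 9*k + 8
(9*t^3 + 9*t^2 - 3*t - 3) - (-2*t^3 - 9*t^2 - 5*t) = 11*t^3 + 18*t^2 + 2*t - 3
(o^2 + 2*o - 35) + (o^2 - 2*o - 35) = 2*o^2 - 70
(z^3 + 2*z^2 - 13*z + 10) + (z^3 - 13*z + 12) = 2*z^3 + 2*z^2 - 26*z + 22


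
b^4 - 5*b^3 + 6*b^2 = b^2*(b - 3)*(b - 2)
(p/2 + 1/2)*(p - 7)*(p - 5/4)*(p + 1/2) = p^4/2 - 27*p^3/8 - 25*p^2/16 + 9*p/2 + 35/16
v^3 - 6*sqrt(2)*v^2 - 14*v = v*(v - 7*sqrt(2))*(v + sqrt(2))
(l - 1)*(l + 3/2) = l^2 + l/2 - 3/2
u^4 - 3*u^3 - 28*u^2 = u^2*(u - 7)*(u + 4)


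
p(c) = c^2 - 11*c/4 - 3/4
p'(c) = 2*c - 11/4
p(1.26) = -2.63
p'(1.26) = -0.23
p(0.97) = -2.48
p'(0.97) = -0.81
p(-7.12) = 69.52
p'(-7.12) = -16.99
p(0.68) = -2.16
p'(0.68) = -1.39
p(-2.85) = 15.21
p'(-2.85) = -8.45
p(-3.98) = 26.04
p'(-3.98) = -10.71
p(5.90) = 17.84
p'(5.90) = 9.05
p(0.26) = -1.40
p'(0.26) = -2.23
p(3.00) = 0.00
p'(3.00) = 3.25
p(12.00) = 110.25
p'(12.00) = 21.25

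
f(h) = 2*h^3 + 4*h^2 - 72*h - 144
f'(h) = 6*h^2 + 8*h - 72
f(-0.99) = -70.74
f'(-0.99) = -74.04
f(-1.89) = -7.13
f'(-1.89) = -65.69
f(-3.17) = 60.73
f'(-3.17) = -37.07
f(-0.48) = -108.74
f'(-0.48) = -74.46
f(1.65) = -242.93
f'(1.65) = -42.46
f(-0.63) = -97.55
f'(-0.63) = -74.66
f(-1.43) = -38.71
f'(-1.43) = -71.17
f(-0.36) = -117.65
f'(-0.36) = -74.10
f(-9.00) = -630.00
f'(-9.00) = 342.00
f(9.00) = 990.00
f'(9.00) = 486.00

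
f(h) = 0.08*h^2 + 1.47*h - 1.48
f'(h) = 0.16*h + 1.47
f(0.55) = -0.65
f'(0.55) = 1.56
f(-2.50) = -4.66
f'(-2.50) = 1.07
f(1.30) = 0.57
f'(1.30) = 1.68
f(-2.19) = -4.32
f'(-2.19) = 1.12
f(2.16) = 2.07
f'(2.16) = 1.82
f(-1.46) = -3.46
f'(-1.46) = 1.24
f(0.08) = -1.36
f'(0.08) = 1.48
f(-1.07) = -2.96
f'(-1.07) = 1.30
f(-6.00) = -7.42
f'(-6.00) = 0.51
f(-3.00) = -5.17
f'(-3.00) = 0.99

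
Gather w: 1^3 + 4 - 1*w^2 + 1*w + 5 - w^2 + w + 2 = -2*w^2 + 2*w + 12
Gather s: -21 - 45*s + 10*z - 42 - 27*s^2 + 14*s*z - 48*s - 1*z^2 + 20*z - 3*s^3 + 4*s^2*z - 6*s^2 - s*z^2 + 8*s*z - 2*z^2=-3*s^3 + s^2*(4*z - 33) + s*(-z^2 + 22*z - 93) - 3*z^2 + 30*z - 63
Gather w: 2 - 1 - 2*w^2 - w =-2*w^2 - w + 1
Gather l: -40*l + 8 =8 - 40*l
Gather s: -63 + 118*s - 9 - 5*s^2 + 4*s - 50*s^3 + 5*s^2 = -50*s^3 + 122*s - 72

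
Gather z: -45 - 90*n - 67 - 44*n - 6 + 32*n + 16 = -102*n - 102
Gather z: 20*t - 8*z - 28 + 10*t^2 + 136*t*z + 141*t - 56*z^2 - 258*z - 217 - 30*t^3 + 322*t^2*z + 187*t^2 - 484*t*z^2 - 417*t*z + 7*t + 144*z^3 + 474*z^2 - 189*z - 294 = -30*t^3 + 197*t^2 + 168*t + 144*z^3 + z^2*(418 - 484*t) + z*(322*t^2 - 281*t - 455) - 539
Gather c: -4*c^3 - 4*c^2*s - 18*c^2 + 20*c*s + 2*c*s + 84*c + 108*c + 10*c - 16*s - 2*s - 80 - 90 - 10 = -4*c^3 + c^2*(-4*s - 18) + c*(22*s + 202) - 18*s - 180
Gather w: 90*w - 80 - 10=90*w - 90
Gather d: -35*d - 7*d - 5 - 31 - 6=-42*d - 42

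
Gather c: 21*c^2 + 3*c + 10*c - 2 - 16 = 21*c^2 + 13*c - 18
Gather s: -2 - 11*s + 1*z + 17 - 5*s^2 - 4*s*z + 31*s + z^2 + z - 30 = -5*s^2 + s*(20 - 4*z) + z^2 + 2*z - 15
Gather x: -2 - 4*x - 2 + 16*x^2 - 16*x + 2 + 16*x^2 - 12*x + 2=32*x^2 - 32*x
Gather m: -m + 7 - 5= 2 - m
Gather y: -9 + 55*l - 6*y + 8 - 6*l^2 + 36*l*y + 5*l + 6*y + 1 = -6*l^2 + 36*l*y + 60*l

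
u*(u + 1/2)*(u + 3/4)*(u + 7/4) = u^4 + 3*u^3 + 41*u^2/16 + 21*u/32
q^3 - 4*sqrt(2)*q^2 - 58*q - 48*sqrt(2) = (q - 8*sqrt(2))*(q + sqrt(2))*(q + 3*sqrt(2))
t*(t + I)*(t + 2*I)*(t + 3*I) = t^4 + 6*I*t^3 - 11*t^2 - 6*I*t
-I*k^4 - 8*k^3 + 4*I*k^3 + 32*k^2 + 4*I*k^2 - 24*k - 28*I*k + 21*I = (k - 3)*(k - 7*I)*(k - I)*(-I*k + I)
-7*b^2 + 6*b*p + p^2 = (-b + p)*(7*b + p)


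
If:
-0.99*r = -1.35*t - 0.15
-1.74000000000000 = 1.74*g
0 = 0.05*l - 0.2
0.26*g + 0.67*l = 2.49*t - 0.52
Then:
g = -1.00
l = 4.00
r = 1.76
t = 1.18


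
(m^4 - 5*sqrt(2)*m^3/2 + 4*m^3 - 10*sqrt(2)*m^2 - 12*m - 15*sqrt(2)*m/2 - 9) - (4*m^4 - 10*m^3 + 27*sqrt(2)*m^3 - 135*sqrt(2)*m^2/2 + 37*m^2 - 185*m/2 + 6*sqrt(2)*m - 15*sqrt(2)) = -3*m^4 - 59*sqrt(2)*m^3/2 + 14*m^3 - 37*m^2 + 115*sqrt(2)*m^2/2 - 27*sqrt(2)*m/2 + 161*m/2 - 9 + 15*sqrt(2)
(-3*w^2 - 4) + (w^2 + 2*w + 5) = -2*w^2 + 2*w + 1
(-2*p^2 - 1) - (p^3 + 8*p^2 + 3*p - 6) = -p^3 - 10*p^2 - 3*p + 5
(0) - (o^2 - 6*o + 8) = -o^2 + 6*o - 8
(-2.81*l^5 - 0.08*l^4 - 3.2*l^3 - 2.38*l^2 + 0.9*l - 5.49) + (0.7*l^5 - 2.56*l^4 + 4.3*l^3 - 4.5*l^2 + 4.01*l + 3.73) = -2.11*l^5 - 2.64*l^4 + 1.1*l^3 - 6.88*l^2 + 4.91*l - 1.76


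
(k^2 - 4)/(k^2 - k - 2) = (k + 2)/(k + 1)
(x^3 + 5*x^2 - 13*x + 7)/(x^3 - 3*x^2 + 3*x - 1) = (x + 7)/(x - 1)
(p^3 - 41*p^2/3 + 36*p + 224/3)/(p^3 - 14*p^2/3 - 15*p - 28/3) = (p - 8)/(p + 1)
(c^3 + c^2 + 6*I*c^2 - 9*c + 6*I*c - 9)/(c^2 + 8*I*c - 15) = (c^2 + c*(1 + 3*I) + 3*I)/(c + 5*I)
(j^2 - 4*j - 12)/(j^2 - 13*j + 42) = (j + 2)/(j - 7)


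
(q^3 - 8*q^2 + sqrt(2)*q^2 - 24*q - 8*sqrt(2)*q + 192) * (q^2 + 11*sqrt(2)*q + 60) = q^5 - 8*q^4 + 12*sqrt(2)*q^4 - 96*sqrt(2)*q^3 + 58*q^3 - 464*q^2 - 204*sqrt(2)*q^2 - 1440*q + 1632*sqrt(2)*q + 11520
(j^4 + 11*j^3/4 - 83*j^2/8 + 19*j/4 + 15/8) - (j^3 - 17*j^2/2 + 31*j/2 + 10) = j^4 + 7*j^3/4 - 15*j^2/8 - 43*j/4 - 65/8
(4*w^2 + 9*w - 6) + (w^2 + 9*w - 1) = 5*w^2 + 18*w - 7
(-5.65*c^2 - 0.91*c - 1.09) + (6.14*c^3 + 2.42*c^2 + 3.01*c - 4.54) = 6.14*c^3 - 3.23*c^2 + 2.1*c - 5.63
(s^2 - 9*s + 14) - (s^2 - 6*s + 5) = 9 - 3*s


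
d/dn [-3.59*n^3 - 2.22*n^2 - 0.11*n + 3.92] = -10.77*n^2 - 4.44*n - 0.11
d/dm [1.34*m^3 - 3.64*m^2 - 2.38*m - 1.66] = 4.02*m^2 - 7.28*m - 2.38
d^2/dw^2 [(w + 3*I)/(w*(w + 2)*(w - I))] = (6*w^5 + w^4*(12 + 30*I) + w^3*(54 + 92*I) + w^2*(108 + 54*I) + w*(72 - 36*I) - 24*I)/(w^9 + w^8*(6 - 3*I) + w^7*(9 - 18*I) + w^6*(-10 - 35*I) + w^5*(-36 - 18*I) + w^4*(-24 + 12*I) + 8*I*w^3)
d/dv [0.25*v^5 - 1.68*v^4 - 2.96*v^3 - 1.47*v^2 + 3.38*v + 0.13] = 1.25*v^4 - 6.72*v^3 - 8.88*v^2 - 2.94*v + 3.38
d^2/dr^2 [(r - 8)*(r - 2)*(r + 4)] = 6*r - 12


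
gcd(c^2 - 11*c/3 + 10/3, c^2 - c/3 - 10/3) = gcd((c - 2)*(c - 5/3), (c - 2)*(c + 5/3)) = c - 2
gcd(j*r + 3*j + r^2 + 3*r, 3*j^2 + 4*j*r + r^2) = j + r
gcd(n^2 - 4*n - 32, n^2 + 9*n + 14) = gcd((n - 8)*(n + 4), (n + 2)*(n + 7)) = 1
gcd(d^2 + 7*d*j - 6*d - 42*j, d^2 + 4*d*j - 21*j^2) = d + 7*j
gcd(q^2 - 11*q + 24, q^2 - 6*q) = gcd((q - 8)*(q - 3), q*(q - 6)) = 1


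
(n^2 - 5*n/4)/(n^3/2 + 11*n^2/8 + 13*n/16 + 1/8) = 4*n*(4*n - 5)/(8*n^3 + 22*n^2 + 13*n + 2)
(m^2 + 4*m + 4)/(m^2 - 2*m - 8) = (m + 2)/(m - 4)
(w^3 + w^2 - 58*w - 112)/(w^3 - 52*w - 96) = (w + 7)/(w + 6)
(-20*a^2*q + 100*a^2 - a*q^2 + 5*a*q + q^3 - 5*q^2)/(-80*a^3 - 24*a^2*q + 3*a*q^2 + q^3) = (q - 5)/(4*a + q)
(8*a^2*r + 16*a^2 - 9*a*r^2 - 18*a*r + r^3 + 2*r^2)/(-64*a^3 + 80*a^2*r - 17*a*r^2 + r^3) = (r + 2)/(-8*a + r)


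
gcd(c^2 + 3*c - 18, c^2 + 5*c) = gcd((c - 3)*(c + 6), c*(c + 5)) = 1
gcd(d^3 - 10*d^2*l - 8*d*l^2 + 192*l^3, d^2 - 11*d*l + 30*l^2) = d - 6*l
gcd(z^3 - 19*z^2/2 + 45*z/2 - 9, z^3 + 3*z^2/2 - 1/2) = z - 1/2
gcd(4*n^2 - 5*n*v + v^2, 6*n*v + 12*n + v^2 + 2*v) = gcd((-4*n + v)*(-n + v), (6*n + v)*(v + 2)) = 1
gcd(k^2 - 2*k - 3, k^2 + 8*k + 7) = k + 1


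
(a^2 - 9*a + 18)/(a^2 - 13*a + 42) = (a - 3)/(a - 7)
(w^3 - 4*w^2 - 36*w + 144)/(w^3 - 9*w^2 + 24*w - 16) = (w^2 - 36)/(w^2 - 5*w + 4)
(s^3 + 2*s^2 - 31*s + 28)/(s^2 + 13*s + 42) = (s^2 - 5*s + 4)/(s + 6)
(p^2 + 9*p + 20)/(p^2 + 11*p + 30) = (p + 4)/(p + 6)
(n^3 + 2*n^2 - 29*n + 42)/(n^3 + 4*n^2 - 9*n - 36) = (n^2 + 5*n - 14)/(n^2 + 7*n + 12)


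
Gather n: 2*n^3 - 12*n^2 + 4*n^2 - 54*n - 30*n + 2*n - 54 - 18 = 2*n^3 - 8*n^2 - 82*n - 72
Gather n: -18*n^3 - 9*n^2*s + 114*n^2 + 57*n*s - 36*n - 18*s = -18*n^3 + n^2*(114 - 9*s) + n*(57*s - 36) - 18*s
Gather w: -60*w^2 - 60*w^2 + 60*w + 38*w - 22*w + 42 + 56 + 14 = -120*w^2 + 76*w + 112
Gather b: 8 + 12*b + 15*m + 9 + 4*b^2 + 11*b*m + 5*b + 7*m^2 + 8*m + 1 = 4*b^2 + b*(11*m + 17) + 7*m^2 + 23*m + 18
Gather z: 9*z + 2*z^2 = 2*z^2 + 9*z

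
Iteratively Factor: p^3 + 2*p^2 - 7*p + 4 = (p - 1)*(p^2 + 3*p - 4) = (p - 1)*(p + 4)*(p - 1)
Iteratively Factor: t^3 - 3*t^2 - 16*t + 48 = (t - 4)*(t^2 + t - 12) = (t - 4)*(t - 3)*(t + 4)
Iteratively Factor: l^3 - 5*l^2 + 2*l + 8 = (l - 4)*(l^2 - l - 2) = (l - 4)*(l - 2)*(l + 1)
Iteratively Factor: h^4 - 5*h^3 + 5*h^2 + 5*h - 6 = (h - 2)*(h^3 - 3*h^2 - h + 3) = (h - 2)*(h - 1)*(h^2 - 2*h - 3) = (h - 3)*(h - 2)*(h - 1)*(h + 1)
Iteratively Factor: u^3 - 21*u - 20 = (u + 1)*(u^2 - u - 20) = (u - 5)*(u + 1)*(u + 4)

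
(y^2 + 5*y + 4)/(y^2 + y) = (y + 4)/y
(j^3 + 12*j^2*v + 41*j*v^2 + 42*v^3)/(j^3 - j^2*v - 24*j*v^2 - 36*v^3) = (-j - 7*v)/(-j + 6*v)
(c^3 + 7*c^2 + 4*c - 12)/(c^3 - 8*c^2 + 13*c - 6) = (c^2 + 8*c + 12)/(c^2 - 7*c + 6)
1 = 1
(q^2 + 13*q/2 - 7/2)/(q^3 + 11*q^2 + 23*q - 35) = (q - 1/2)/(q^2 + 4*q - 5)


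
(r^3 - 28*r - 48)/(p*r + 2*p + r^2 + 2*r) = (r^2 - 2*r - 24)/(p + r)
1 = 1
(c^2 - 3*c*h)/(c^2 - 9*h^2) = c/(c + 3*h)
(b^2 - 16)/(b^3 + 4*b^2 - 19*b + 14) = (b^2 - 16)/(b^3 + 4*b^2 - 19*b + 14)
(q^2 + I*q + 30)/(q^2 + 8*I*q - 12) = (q - 5*I)/(q + 2*I)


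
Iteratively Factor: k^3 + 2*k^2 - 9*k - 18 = (k + 3)*(k^2 - k - 6) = (k - 3)*(k + 3)*(k + 2)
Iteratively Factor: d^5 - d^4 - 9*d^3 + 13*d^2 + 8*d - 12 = (d - 1)*(d^4 - 9*d^2 + 4*d + 12) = (d - 1)*(d + 3)*(d^3 - 3*d^2 + 4) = (d - 2)*(d - 1)*(d + 3)*(d^2 - d - 2) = (d - 2)^2*(d - 1)*(d + 3)*(d + 1)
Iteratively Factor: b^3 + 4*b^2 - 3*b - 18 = (b - 2)*(b^2 + 6*b + 9) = (b - 2)*(b + 3)*(b + 3)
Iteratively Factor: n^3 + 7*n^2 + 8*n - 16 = (n + 4)*(n^2 + 3*n - 4) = (n - 1)*(n + 4)*(n + 4)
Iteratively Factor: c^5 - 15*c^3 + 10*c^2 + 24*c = (c + 4)*(c^4 - 4*c^3 + c^2 + 6*c) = (c + 1)*(c + 4)*(c^3 - 5*c^2 + 6*c) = c*(c + 1)*(c + 4)*(c^2 - 5*c + 6) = c*(c - 2)*(c + 1)*(c + 4)*(c - 3)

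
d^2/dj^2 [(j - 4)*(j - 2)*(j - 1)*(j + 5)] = 12*j^2 - 12*j - 42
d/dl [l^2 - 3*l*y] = 2*l - 3*y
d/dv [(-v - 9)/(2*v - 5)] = 23/(2*v - 5)^2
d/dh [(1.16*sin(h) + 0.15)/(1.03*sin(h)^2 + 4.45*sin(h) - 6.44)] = (-0.309*sin(h) + 0.5974*cos(2*h) - 8.7353)*cos(h)/(1.03*sin(h)^2 + 4.45*sin(h) - 6.44)^2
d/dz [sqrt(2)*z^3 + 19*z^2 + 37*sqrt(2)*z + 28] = 3*sqrt(2)*z^2 + 38*z + 37*sqrt(2)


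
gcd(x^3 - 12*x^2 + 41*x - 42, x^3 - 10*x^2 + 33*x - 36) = x - 3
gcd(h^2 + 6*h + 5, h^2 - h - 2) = h + 1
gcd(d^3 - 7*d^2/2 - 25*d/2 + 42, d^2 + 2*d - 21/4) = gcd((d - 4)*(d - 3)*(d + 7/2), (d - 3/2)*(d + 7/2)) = d + 7/2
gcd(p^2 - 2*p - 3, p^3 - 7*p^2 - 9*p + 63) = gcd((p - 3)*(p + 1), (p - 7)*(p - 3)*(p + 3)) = p - 3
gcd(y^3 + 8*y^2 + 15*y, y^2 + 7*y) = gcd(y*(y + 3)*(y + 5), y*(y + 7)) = y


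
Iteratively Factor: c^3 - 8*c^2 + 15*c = (c)*(c^2 - 8*c + 15) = c*(c - 3)*(c - 5)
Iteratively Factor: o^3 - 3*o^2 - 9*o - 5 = (o + 1)*(o^2 - 4*o - 5) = (o - 5)*(o + 1)*(o + 1)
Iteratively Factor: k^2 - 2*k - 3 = (k + 1)*(k - 3)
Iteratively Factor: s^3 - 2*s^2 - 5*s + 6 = (s - 1)*(s^2 - s - 6) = (s - 3)*(s - 1)*(s + 2)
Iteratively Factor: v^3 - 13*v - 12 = (v + 3)*(v^2 - 3*v - 4) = (v - 4)*(v + 3)*(v + 1)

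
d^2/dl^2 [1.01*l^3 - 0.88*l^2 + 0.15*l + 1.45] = 6.06*l - 1.76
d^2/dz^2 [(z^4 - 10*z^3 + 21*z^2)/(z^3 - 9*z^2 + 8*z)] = 8*(z^3 + 6*z^2 - 78*z + 218)/(z^6 - 27*z^5 + 267*z^4 - 1161*z^3 + 2136*z^2 - 1728*z + 512)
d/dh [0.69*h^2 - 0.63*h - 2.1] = 1.38*h - 0.63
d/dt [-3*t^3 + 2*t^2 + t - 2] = -9*t^2 + 4*t + 1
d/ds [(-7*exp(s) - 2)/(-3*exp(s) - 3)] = 5/(12*cosh(s/2)^2)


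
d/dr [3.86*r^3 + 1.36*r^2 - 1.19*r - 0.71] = 11.58*r^2 + 2.72*r - 1.19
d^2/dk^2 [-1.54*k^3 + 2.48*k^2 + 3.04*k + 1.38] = 4.96 - 9.24*k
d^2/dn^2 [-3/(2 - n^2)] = 6*(3*n^2 + 2)/(n^2 - 2)^3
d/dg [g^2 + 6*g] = 2*g + 6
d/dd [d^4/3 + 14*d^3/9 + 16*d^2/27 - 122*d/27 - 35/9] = 4*d^3/3 + 14*d^2/3 + 32*d/27 - 122/27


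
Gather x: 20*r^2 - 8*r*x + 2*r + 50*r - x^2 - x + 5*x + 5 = 20*r^2 + 52*r - x^2 + x*(4 - 8*r) + 5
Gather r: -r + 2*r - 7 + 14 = r + 7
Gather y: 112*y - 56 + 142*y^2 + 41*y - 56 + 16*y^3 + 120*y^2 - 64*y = 16*y^3 + 262*y^2 + 89*y - 112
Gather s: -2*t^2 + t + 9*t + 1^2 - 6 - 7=-2*t^2 + 10*t - 12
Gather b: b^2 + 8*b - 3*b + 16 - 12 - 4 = b^2 + 5*b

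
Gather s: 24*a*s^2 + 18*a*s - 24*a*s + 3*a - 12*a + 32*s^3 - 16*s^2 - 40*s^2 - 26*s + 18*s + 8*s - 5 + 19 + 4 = -6*a*s - 9*a + 32*s^3 + s^2*(24*a - 56) + 18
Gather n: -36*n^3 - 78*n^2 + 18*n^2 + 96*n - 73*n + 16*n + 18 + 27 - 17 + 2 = -36*n^3 - 60*n^2 + 39*n + 30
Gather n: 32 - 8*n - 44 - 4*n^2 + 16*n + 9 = -4*n^2 + 8*n - 3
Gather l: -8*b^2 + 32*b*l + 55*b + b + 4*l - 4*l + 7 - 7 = -8*b^2 + 32*b*l + 56*b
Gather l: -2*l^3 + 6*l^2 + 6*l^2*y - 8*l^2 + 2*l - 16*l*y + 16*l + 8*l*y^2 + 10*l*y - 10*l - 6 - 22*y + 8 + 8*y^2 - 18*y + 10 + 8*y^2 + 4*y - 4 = -2*l^3 + l^2*(6*y - 2) + l*(8*y^2 - 6*y + 8) + 16*y^2 - 36*y + 8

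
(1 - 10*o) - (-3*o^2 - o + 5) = 3*o^2 - 9*o - 4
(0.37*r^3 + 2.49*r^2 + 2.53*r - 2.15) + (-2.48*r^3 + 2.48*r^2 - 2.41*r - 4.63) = -2.11*r^3 + 4.97*r^2 + 0.12*r - 6.78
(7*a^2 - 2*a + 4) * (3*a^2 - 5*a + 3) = 21*a^4 - 41*a^3 + 43*a^2 - 26*a + 12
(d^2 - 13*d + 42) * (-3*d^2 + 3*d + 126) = -3*d^4 + 42*d^3 - 39*d^2 - 1512*d + 5292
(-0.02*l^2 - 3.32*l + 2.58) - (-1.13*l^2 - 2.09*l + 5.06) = 1.11*l^2 - 1.23*l - 2.48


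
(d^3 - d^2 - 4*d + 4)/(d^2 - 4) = d - 1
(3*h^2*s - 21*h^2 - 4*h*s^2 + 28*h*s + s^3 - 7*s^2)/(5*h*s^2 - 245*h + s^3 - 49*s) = (3*h^2 - 4*h*s + s^2)/(5*h*s + 35*h + s^2 + 7*s)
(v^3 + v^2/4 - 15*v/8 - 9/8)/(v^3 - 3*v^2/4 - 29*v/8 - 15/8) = (2*v - 3)/(2*v - 5)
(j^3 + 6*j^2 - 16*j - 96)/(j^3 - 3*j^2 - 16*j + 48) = (j + 6)/(j - 3)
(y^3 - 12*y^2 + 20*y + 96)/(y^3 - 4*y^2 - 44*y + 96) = (y^2 - 4*y - 12)/(y^2 + 4*y - 12)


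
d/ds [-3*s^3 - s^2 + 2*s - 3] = -9*s^2 - 2*s + 2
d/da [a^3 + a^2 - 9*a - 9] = 3*a^2 + 2*a - 9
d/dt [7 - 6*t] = -6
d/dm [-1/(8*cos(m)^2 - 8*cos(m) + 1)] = 8*(sin(m) - sin(2*m))/(8*cos(m) - 4*cos(2*m) - 5)^2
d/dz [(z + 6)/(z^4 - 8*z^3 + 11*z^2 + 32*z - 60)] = (z^4 - 8*z^3 + 11*z^2 + 32*z - 2*(z + 6)*(2*z^3 - 12*z^2 + 11*z + 16) - 60)/(z^4 - 8*z^3 + 11*z^2 + 32*z - 60)^2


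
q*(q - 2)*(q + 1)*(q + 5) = q^4 + 4*q^3 - 7*q^2 - 10*q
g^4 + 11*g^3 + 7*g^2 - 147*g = g*(g - 3)*(g + 7)^2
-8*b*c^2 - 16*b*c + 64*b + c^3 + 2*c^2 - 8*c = (-8*b + c)*(c - 2)*(c + 4)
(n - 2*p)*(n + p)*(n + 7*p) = n^3 + 6*n^2*p - 9*n*p^2 - 14*p^3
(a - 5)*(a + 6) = a^2 + a - 30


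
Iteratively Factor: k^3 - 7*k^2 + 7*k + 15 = (k - 5)*(k^2 - 2*k - 3) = (k - 5)*(k - 3)*(k + 1)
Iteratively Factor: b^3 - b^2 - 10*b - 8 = (b - 4)*(b^2 + 3*b + 2) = (b - 4)*(b + 2)*(b + 1)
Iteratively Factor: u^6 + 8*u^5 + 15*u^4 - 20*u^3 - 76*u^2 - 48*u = (u + 2)*(u^5 + 6*u^4 + 3*u^3 - 26*u^2 - 24*u) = (u - 2)*(u + 2)*(u^4 + 8*u^3 + 19*u^2 + 12*u) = (u - 2)*(u + 2)*(u + 3)*(u^3 + 5*u^2 + 4*u) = (u - 2)*(u + 2)*(u + 3)*(u + 4)*(u^2 + u) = (u - 2)*(u + 1)*(u + 2)*(u + 3)*(u + 4)*(u)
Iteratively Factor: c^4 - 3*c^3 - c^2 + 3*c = (c + 1)*(c^3 - 4*c^2 + 3*c) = (c - 1)*(c + 1)*(c^2 - 3*c) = c*(c - 1)*(c + 1)*(c - 3)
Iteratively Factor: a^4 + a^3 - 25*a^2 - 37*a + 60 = (a + 4)*(a^3 - 3*a^2 - 13*a + 15) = (a + 3)*(a + 4)*(a^2 - 6*a + 5) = (a - 5)*(a + 3)*(a + 4)*(a - 1)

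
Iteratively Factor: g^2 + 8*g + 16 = (g + 4)*(g + 4)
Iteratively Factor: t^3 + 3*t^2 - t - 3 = (t - 1)*(t^2 + 4*t + 3) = (t - 1)*(t + 1)*(t + 3)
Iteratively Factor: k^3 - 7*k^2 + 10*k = (k - 5)*(k^2 - 2*k) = (k - 5)*(k - 2)*(k)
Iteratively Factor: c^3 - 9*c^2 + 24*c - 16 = (c - 4)*(c^2 - 5*c + 4) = (c - 4)^2*(c - 1)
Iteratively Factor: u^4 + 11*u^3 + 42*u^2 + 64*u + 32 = (u + 2)*(u^3 + 9*u^2 + 24*u + 16) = (u + 2)*(u + 4)*(u^2 + 5*u + 4) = (u + 2)*(u + 4)^2*(u + 1)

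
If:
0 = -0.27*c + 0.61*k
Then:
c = 2.25925925925926*k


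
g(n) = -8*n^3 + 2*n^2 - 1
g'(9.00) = -1908.00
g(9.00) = -5671.00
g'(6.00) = -840.00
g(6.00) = -1657.00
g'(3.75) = -322.50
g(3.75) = -394.75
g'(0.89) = -15.45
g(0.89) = -5.06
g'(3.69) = -312.03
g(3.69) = -375.72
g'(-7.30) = -1308.16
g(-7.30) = 3217.72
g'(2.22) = -109.40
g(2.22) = -78.67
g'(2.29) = -116.70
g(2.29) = -86.58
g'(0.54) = -4.84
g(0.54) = -1.68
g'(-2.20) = -124.96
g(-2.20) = 93.86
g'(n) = -24*n^2 + 4*n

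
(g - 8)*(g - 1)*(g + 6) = g^3 - 3*g^2 - 46*g + 48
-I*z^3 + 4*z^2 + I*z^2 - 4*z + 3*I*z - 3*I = (z - 1)*(z + 3*I)*(-I*z + 1)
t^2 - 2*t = t*(t - 2)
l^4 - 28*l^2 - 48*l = l*(l - 6)*(l + 2)*(l + 4)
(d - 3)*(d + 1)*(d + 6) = d^3 + 4*d^2 - 15*d - 18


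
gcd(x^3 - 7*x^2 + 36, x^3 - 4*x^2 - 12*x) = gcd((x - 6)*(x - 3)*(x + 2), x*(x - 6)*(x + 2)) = x^2 - 4*x - 12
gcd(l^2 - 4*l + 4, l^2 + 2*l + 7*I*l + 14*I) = 1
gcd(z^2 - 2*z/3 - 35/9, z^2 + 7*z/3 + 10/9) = z + 5/3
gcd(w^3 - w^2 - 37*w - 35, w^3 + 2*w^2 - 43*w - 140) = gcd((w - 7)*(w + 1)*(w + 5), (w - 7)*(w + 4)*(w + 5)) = w^2 - 2*w - 35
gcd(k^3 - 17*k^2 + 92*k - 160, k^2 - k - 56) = k - 8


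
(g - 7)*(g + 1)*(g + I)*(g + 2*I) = g^4 - 6*g^3 + 3*I*g^3 - 9*g^2 - 18*I*g^2 + 12*g - 21*I*g + 14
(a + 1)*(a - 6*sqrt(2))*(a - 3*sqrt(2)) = a^3 - 9*sqrt(2)*a^2 + a^2 - 9*sqrt(2)*a + 36*a + 36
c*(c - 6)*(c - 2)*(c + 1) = c^4 - 7*c^3 + 4*c^2 + 12*c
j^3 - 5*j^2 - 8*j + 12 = (j - 6)*(j - 1)*(j + 2)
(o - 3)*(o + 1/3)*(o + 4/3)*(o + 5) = o^4 + 11*o^3/3 - 101*o^2/9 - 217*o/9 - 20/3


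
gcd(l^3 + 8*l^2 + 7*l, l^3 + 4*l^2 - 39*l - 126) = l + 7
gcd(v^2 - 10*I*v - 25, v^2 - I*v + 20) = v - 5*I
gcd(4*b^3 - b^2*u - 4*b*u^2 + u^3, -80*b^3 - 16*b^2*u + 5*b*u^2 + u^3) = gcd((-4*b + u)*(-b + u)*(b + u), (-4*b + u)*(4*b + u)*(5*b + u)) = -4*b + u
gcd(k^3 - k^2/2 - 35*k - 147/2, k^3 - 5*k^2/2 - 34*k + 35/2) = k - 7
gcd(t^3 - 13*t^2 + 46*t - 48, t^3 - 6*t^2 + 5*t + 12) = t - 3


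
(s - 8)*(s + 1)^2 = s^3 - 6*s^2 - 15*s - 8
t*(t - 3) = t^2 - 3*t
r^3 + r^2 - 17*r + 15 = (r - 3)*(r - 1)*(r + 5)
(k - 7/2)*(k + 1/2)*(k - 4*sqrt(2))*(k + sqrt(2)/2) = k^4 - 7*sqrt(2)*k^3/2 - 3*k^3 - 23*k^2/4 + 21*sqrt(2)*k^2/2 + 49*sqrt(2)*k/8 + 12*k + 7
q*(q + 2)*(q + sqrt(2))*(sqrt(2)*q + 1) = sqrt(2)*q^4 + 2*sqrt(2)*q^3 + 3*q^3 + sqrt(2)*q^2 + 6*q^2 + 2*sqrt(2)*q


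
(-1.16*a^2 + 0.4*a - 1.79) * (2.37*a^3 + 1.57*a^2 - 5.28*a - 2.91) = -2.7492*a^5 - 0.8732*a^4 + 2.5105*a^3 - 1.5467*a^2 + 8.2872*a + 5.2089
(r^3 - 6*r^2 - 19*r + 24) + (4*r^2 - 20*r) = r^3 - 2*r^2 - 39*r + 24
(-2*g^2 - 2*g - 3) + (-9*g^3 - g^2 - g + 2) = -9*g^3 - 3*g^2 - 3*g - 1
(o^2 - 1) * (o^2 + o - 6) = o^4 + o^3 - 7*o^2 - o + 6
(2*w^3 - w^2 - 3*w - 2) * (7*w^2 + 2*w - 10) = 14*w^5 - 3*w^4 - 43*w^3 - 10*w^2 + 26*w + 20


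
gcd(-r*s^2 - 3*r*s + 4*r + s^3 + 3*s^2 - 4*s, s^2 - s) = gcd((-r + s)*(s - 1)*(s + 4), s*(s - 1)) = s - 1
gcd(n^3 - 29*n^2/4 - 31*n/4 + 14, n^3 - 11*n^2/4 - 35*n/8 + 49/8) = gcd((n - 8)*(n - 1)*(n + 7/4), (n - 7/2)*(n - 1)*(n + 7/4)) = n^2 + 3*n/4 - 7/4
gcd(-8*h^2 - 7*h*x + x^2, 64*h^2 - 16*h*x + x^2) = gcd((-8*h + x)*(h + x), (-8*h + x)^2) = -8*h + x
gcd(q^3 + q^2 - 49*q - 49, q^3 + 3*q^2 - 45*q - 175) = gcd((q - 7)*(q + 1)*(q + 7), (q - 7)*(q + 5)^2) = q - 7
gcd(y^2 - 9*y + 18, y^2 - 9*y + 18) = y^2 - 9*y + 18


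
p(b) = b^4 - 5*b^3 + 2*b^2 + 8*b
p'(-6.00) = -1420.00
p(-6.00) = 2400.00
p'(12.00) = 4808.00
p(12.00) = 12480.00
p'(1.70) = -8.90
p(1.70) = 3.17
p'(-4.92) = -851.16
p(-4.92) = 1190.48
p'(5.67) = 277.58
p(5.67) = 231.79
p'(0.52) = 6.59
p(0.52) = 4.07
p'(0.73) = 4.48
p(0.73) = 5.24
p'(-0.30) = 5.34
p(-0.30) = -2.08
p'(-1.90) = -81.19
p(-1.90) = 39.35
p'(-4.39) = -637.06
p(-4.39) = 797.86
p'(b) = 4*b^3 - 15*b^2 + 4*b + 8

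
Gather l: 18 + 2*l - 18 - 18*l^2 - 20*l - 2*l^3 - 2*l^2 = -2*l^3 - 20*l^2 - 18*l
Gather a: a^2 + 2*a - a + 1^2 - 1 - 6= a^2 + a - 6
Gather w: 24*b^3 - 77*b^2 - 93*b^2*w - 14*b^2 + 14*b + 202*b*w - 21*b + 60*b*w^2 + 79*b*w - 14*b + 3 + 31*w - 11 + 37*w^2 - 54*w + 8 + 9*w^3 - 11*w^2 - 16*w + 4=24*b^3 - 91*b^2 - 21*b + 9*w^3 + w^2*(60*b + 26) + w*(-93*b^2 + 281*b - 39) + 4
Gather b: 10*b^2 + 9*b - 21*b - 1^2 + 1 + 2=10*b^2 - 12*b + 2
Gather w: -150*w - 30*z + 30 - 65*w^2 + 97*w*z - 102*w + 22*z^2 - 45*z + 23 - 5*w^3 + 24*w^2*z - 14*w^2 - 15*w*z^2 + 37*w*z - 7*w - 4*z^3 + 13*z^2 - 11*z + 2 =-5*w^3 + w^2*(24*z - 79) + w*(-15*z^2 + 134*z - 259) - 4*z^3 + 35*z^2 - 86*z + 55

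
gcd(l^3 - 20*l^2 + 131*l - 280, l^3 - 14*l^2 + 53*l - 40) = l^2 - 13*l + 40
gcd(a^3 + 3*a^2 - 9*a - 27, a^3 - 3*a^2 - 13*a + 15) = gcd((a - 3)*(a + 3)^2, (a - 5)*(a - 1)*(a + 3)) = a + 3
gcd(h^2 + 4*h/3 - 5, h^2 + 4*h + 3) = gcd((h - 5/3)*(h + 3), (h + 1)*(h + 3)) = h + 3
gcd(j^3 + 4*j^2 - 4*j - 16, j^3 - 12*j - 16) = j + 2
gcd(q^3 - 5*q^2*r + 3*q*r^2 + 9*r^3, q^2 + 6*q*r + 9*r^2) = 1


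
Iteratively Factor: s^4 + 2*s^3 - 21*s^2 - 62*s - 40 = (s + 1)*(s^3 + s^2 - 22*s - 40) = (s + 1)*(s + 4)*(s^2 - 3*s - 10) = (s - 5)*(s + 1)*(s + 4)*(s + 2)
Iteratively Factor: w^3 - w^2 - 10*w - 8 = (w - 4)*(w^2 + 3*w + 2) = (w - 4)*(w + 2)*(w + 1)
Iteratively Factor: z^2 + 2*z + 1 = (z + 1)*(z + 1)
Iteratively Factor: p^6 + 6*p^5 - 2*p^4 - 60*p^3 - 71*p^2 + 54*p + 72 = (p - 3)*(p^5 + 9*p^4 + 25*p^3 + 15*p^2 - 26*p - 24) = (p - 3)*(p + 3)*(p^4 + 6*p^3 + 7*p^2 - 6*p - 8) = (p - 3)*(p + 1)*(p + 3)*(p^3 + 5*p^2 + 2*p - 8) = (p - 3)*(p + 1)*(p + 3)*(p + 4)*(p^2 + p - 2) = (p - 3)*(p - 1)*(p + 1)*(p + 3)*(p + 4)*(p + 2)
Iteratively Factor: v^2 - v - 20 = (v + 4)*(v - 5)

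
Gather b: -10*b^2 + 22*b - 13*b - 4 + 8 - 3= -10*b^2 + 9*b + 1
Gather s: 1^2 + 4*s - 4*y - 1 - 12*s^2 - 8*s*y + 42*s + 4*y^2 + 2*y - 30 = -12*s^2 + s*(46 - 8*y) + 4*y^2 - 2*y - 30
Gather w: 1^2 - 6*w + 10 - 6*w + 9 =20 - 12*w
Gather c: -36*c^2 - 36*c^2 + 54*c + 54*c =-72*c^2 + 108*c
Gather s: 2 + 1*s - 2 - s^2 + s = -s^2 + 2*s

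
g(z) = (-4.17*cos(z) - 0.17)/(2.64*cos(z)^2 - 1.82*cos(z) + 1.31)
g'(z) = (5.28*sin(z)*cos(z) - 1.82*sin(z))*(-4.17*cos(z) - 0.17)/(2.64*cos(z)^2 - 1.82*cos(z) + 1.31)^2 + 4.17*sin(z)/(2.64*cos(z)^2 - 1.82*cos(z) + 1.31)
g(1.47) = -0.51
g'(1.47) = 4.16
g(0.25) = -2.08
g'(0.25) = -0.33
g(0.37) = -2.13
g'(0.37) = -0.46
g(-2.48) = 0.71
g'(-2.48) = 0.01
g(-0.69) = -2.29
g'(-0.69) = 0.43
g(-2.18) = 0.69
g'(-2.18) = -0.21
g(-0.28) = -2.09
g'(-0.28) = 0.36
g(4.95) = -1.12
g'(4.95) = -4.55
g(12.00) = -2.23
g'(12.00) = 0.55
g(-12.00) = -2.23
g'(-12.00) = -0.55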